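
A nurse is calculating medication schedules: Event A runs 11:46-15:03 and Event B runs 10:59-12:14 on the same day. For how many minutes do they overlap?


Interval A: [706, 903] minutes from midnight
Interval B: [659, 734] minutes from midnight
Overlap start = max(706, 659) = 706
Overlap end = min(903, 734) = 734
Overlap = 734 - 706 = 28 minutes

28


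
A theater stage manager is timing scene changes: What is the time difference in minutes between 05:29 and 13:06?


Start time: 05:29 = 329 minutes from midnight
End time: 13:06 = 786 minutes from midnight
Difference: 786 - 329 = 457 minutes
That is 7 hours and 37 minutes

457


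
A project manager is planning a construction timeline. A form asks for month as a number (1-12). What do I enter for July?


Calendar month order:
6. June
7. July <--
8. August
July is month number 7

7


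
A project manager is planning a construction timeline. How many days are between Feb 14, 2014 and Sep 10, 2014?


Start date: 2014-02-14
End date: 2014-09-10
Feb 2014: +15 days
Mar 2014: +31 days
Apr 2014: +30 days
... (5 more months)
Total: 208 days

208


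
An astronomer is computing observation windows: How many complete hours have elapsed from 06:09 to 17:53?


Start: 06:09
End: 17:53
Hour difference: 17 - 6 = 11 hours
Minute difference: 53 - 9 = 44 minutes
Total minutes: 704
Complete hours: 704 / 60 = 11 (remainder 44)

11


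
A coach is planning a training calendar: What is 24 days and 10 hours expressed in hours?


Days: 24
Extra hours: 10
Hours per day: 24
Days to hours: 24 x 24 = 576
Total: 576 + 10 = 586

586


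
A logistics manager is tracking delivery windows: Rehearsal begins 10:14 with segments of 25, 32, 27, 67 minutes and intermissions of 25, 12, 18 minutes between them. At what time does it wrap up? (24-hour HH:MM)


Start: 10:14 = 614 min from midnight
  after task 1 (25 min): 10:39
  after break (25 min): 11:04
  after task 2 (32 min): 11:36
  after break (12 min): 11:48
  after task 3 (27 min): 12:15
  after break (18 min): 12:33
  after task 4 (67 min): 13:40
Total elapsed: 206 minutes
End time: 13:40

13:40


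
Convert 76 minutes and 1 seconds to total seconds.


Minutes: 76
Extra seconds: 1
Seconds per minute: 60
Minutes to seconds: 76 x 60 = 4560
Total: 4560 + 1 = 4561

4561


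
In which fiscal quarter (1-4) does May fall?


Month: May (month 5)
Q1: January-March (months 1-3)
Q2: April-June (months 4-6)
Q3: July-September (months 7-9)
Q4: October-December (months 10-12)
Month 5 falls in Q2

2


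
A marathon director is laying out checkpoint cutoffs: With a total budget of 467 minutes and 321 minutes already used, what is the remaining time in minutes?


Total budget: 467 minutes
Time used: 321 minutes
Remaining: 467 - 321 = 146 minutes
Percent used: 68.7%
Percent remaining: 31.3%

146


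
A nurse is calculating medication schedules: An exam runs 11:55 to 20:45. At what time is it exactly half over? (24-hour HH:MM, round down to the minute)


Start time: 11:55 = 715 minutes from midnight
End time: 20:45 = 1245 minutes from midnight
Sum: 715 + 1245 = 1960
Midpoint: 1960 / 2 = 980 minutes
Convert: 980 / 60 = 16 hours, 20 minutes
Result: 16:20

16:20


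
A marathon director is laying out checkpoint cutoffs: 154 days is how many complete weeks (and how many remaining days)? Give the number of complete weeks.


Total days: 154
Days per week: 7
Division: 154 / 7 = 22 remainder 0
Complete weeks: 22
Remaining days: 0

22


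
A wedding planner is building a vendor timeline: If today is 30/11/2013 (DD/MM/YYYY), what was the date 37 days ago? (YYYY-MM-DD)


Start: 2013-11-30
Subtracting 37 days
Days already passed in November: 30
After going back through November: 7 more days to subtract
October 2013 has 31 days, need 7
Result: 2013-10-24

2013-10-24


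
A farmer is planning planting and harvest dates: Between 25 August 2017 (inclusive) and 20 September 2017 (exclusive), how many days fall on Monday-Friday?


Start: 2017-08-25 (Friday)
End (exclusive): 2017-09-20 (Wednesday)
Total calendar days: 26
Full weeks: 26 // 7 = 3 -> 15 weekdays
Remaining 5 days starting on Friday:
  Fri(w), Sat(-), Sun(-), Mon(w), Tue(w) -> 3 weekdays
Total business days: 15 + 3 = 18

18


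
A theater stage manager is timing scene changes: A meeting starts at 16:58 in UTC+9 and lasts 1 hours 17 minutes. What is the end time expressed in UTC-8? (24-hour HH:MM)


Start: 16:58 in UTC+9
Step 1 - add duration:
  minutes: 58 + 17 = 75 (carry 1h)
  hours: 16 + 1 + 1 = 18
  end in UTC+9: 18:15
Step 2 - convert UTC+9 -> UTC-8:
  offset difference: -8 - (9) = -17 hours
  18 + (-17) = 1 -> mod 24 = 1
Result: 01:15 in UTC-8

01:15


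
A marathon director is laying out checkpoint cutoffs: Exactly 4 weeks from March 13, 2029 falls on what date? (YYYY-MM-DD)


Start: 2029-03-13
Weeks to add: 4
Convert to days: 4 x 7 = 28 days
Add 28 days to 2029-03-13
Result: 2029-04-10

2029-04-10


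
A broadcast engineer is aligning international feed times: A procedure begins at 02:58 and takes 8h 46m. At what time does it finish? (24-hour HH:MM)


Start time: 02:58
Adding: 8 hours 46 minutes
Minutes: 58 + 46 = 104
Minute overflow: 104 >= 60, so carry 1 hour, minutes = 44
Hours: 2 + 8 + 1 = 11
Result: 11:44

11:44


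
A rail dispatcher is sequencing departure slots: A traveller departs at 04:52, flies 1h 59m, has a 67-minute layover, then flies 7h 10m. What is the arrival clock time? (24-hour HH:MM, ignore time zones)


Depart: 04:52
Leg 1: +119 min -> 06:51
Layover: +67 min -> 07:58
Leg 2: +430 min -> 15:08
Total travel: 616 minutes = 10h 16m
Arrival: 15:08

15:08


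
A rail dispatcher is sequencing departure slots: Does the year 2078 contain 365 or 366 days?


Year: 2078
Check leap year rules:
Divisible by 4? No
2078 is not a leap year
Days: 365

365


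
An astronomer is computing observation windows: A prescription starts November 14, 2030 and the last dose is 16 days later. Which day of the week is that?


Start: 2030-11-14 (Thursday)
Step 1 - find target date: add 16 days
  2030-11-14 + 16 days = 2030-11-30
Step 2 - day of week:
  16 mod 7 = 2
  Thursday + 2 days -> Saturday
Result: Saturday (2030-11-30)

Saturday


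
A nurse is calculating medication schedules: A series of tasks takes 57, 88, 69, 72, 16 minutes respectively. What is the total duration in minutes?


Durations: 57, 88, 69, 72, 16
Running sum: 57
+ 88 = 145
+ 69 = 214
+ 72 = 286
+ 16 = 302
Total duration: 302 minutes
That is 5 hours and 2 minutes

302


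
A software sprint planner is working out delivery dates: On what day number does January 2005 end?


Month: January
Year: 2005
January is a 31-day month
Total: 31 days

31


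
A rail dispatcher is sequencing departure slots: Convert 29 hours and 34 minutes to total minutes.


Hours: 29
Extra minutes: 34
Minutes per hour: 60
Hours to minutes: 29 x 60 = 1740
Total: 1740 + 34 = 1774

1774


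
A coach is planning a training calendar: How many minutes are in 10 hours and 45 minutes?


Hours: 10
Minutes: 45
Convert hours to minutes: 10 x 60 = 600
Add remaining minutes: 600 + 45 = 645

645


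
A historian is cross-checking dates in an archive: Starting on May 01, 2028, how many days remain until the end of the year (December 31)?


Start: May 01, 2028
End: December 31, 2028
Days left in May: 30
June: 30
July: 31
August: 31
September: 30
... plus remaining months
Sum of remaining months: 214
Total: 30 + 214 = 244

244


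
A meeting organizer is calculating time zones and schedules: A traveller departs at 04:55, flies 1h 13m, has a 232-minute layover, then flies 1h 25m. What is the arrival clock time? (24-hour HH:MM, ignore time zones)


Depart: 04:55
Leg 1: +73 min -> 06:08
Layover: +232 min -> 10:00
Leg 2: +85 min -> 11:25
Total travel: 390 minutes = 6h 30m
Arrival: 11:25

11:25


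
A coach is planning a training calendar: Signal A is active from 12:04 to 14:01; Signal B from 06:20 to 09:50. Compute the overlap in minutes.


Interval A: [724, 841] minutes from midnight
Interval B: [380, 590] minutes from midnight
Overlap start = max(724, 380) = 724
Overlap end = min(841, 590) = 590
End <= start, so the intervals do not overlap: 0 minutes

0


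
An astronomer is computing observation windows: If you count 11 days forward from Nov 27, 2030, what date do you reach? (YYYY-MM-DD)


Start: 2030-11-27
Adding 11 days
Days remaining in November: 3
After November: 8 days still to add
December 2030 has 31 days, need 8
Result: 2030-12-08

2030-12-08


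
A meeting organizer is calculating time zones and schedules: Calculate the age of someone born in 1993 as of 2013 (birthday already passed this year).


Birth year: 1993
Current year: 2013
Age = current year - birth year
Age = 2013 - 1993 = 20

20


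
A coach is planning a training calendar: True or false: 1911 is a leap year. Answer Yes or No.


Year: 1911
Divisible by 4? 1911 / 4 = 477.75 -> No
Not divisible by 4, so NOT a leap year

No


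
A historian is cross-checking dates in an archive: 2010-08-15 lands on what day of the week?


Date: 2010-08-15
January 1, 2010 is a Friday
Day of year: 227
Offset from Jan 1: 226 days
226 mod 7 = 2
Result: Sunday

Sunday


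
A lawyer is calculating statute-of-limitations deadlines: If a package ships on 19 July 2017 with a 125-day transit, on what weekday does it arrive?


Start: 2017-07-19 (Wednesday)
Step 1 - find target date: add 125 days
  2017-07-19 + 125 days = 2017-11-21
Step 2 - day of week:
  125 mod 7 = 6
  Wednesday + 6 days -> Tuesday
Result: Tuesday (2017-11-21)

Tuesday


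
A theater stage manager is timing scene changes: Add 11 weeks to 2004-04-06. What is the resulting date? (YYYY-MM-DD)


Start: 2004-04-06
Weeks to add: 11
Convert to days: 11 x 7 = 77 days
Add 77 days to 2004-04-06
Result: 2004-06-22

2004-06-22


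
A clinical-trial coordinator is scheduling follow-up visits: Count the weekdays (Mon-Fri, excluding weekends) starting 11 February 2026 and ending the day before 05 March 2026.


Start: 2026-02-11 (Wednesday)
End (exclusive): 2026-03-05 (Thursday)
Total calendar days: 22
Full weeks: 22 // 7 = 3 -> 15 weekdays
Remaining 1 days starting on Wednesday:
  Wed(w) -> 1 weekdays
Total business days: 15 + 1 = 16

16


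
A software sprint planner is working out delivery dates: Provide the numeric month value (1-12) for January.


Calendar month order:
1. January <--
2. February
January is month number 1

1


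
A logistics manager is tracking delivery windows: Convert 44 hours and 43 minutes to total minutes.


Hours: 44
Extra minutes: 43
Minutes per hour: 60
Hours to minutes: 44 x 60 = 2640
Total: 2640 + 43 = 2683

2683


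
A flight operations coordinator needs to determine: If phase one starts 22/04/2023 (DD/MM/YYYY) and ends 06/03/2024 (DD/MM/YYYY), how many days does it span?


Start date: 2023-04-22
End date: 2024-03-06
Apr 2023: +9 days
May 2023: +31 days
Jun 2023: +30 days
... (9 more months)
Total: 319 days

319


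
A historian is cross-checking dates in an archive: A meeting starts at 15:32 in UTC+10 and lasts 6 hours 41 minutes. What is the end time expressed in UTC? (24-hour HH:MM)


Start: 15:32 in UTC+10
Step 1 - add duration:
  minutes: 32 + 41 = 73 (carry 1h)
  hours: 15 + 6 + 1 = 22
  end in UTC+10: 22:13
Step 2 - convert UTC+10 -> UTC:
  offset difference: 0 - (10) = -10 hours
  22 + (-10) = 12 -> mod 24 = 12
Result: 12:13 in UTC

12:13


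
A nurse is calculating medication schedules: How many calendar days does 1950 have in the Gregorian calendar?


Year: 1950
Check leap year rules:
Divisible by 4? No
1950 is not a leap year
Days: 365

365


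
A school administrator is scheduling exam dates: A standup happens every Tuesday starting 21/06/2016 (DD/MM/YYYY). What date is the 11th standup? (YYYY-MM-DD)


First occurrence: 2016-06-21 (occurrence 1)
Each occurrence is 7 days after the previous.
Occurrence 11 is 10 weeks after the first.
10 weeks = 70 days
2016-06-21 + 70 days = 2016-08-30

2016-08-30


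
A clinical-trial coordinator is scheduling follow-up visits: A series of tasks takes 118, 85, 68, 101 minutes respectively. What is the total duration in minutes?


Durations: 118, 85, 68, 101
Running sum: 118
+ 85 = 203
+ 68 = 271
+ 101 = 372
Total duration: 372 minutes
That is 6 hours and 12 minutes

372


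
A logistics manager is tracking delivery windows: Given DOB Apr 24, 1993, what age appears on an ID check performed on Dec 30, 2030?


Birth: 1993-04-24
Reference: 2030-12-30
Year difference: 2030 - 1993 = 37
Has birthday (04-24) occurred by 12-30? Yes
Age in full years: 37

37


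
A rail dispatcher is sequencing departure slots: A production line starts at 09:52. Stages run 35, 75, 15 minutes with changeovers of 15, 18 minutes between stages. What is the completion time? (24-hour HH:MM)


Start: 09:52 = 592 min from midnight
  after task 1 (35 min): 10:27
  after break (15 min): 10:42
  after task 2 (75 min): 11:57
  after break (18 min): 12:15
  after task 3 (15 min): 12:30
Total elapsed: 158 minutes
End time: 12:30

12:30


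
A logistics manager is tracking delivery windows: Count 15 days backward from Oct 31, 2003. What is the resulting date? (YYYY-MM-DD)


Start: 2003-10-31
Subtracting 15 days
Days already passed in October: 31
Result: 2003-10-16

2003-10-16


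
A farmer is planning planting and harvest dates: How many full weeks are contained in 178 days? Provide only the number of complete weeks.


Total days: 178
Days per week: 7
Division: 178 / 7 = 25 remainder 3
Complete weeks: 25
Remaining days: 3

25


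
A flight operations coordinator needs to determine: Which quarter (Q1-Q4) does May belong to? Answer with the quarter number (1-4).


Month: May (month 5)
Q1: January-March (months 1-3)
Q2: April-June (months 4-6)
Q3: July-September (months 7-9)
Q4: October-December (months 10-12)
Month 5 falls in Q2

2


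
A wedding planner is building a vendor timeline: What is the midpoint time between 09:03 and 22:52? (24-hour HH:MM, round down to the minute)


Start time: 09:03 = 543 minutes from midnight
End time: 22:52 = 1372 minutes from midnight
Sum: 543 + 1372 = 1915
Midpoint: 1915 / 2 = 957 minutes
Convert: 957 / 60 = 15 hours, 57 minutes
Result: 15:57

15:57


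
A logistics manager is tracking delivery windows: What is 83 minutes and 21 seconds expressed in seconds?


Minutes: 83
Extra seconds: 21
Seconds per minute: 60
Minutes to seconds: 83 x 60 = 4980
Total: 4980 + 21 = 5001

5001


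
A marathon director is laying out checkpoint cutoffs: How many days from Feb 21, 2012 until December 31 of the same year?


Start: February 21, 2012
End: December 31, 2012
Days left in February: 8
March: 31
April: 30
May: 31
June: 30
... plus remaining months
Sum of remaining months: 306
Total: 8 + 306 = 314

314


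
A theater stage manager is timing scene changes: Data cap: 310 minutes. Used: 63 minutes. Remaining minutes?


Total budget: 310 minutes
Time used: 63 minutes
Remaining: 310 - 63 = 247 minutes
Percent used: 20.3%
Percent remaining: 79.7%

247


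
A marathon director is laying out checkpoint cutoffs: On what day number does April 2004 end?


Month: April
Year: 2004
April is a 30-day month
Total: 30 days

30


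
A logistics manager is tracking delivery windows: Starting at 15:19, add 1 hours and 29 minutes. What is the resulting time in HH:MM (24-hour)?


Start time: 15:19
Adding: 1 hours 29 minutes
Minutes: 19 + 29 = 48
Hours: 15 + 1 + 0 = 16
Result: 16:48

16:48


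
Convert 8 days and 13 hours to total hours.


Days: 8
Extra hours: 13
Hours per day: 24
Days to hours: 8 x 24 = 192
Total: 192 + 13 = 205

205


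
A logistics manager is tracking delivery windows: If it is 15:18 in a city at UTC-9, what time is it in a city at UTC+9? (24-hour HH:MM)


Local time: 15:18 at UTC-9 (offset -9h)
Target zone: UTC+9 (offset 9h)
Difference: 9 - (-9) = 18 hours
Calculation: 15 + (18) = 33
Wraparound: (33) mod 24 = 9
Result: 09:18

09:18


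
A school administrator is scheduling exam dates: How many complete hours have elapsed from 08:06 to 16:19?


Start: 08:06
End: 16:19
Hour difference: 16 - 8 = 8 hours
Minute difference: 19 - 6 = 13 minutes
Total minutes: 493
Complete hours: 493 / 60 = 8 (remainder 13)

8


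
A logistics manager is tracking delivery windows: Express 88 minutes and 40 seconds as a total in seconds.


Minutes: 88
Seconds: 40
Convert minutes to seconds: 88 x 60 = 5280
Add remaining seconds: 5280 + 40 = 5320

5320


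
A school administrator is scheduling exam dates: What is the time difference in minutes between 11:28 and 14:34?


Start time: 11:28 = 688 minutes from midnight
End time: 14:34 = 874 minutes from midnight
Difference: 874 - 688 = 186 minutes
That is 3 hours and 6 minutes

186


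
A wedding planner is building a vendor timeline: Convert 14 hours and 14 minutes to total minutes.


Hours: 14
Minutes: 14
Convert hours to minutes: 14 x 60 = 840
Add remaining minutes: 840 + 14 = 854

854


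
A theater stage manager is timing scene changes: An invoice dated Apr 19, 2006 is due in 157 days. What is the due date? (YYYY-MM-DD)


Start: 2006-04-19
Adding 157 days
Days remaining in April: 11
After April: 146 days still to add
May 2006: 31 days, 115 remaining
June 2006: 30 days, 85 remaining
July 2006: 31 days, 54 remaining
August 2006: 31 days, 23 remaining
Result: 2006-09-23

2006-09-23


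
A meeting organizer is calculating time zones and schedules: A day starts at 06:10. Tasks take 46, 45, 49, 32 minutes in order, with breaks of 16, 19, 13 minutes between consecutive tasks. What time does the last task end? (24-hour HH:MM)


Start: 06:10 = 370 min from midnight
  after task 1 (46 min): 06:56
  after break (16 min): 07:12
  after task 2 (45 min): 07:57
  after break (19 min): 08:16
  after task 3 (49 min): 09:05
  after break (13 min): 09:18
  after task 4 (32 min): 09:50
Total elapsed: 220 minutes
End time: 09:50

09:50


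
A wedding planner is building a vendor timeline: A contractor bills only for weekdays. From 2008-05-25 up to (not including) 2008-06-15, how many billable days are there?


Start: 2008-05-25 (Sunday)
End (exclusive): 2008-06-15 (Sunday)
Total calendar days: 21
Full weeks: 21 // 7 = 3 -> 15 weekdays
Remaining 0 days starting on Sunday:
Total business days: 15 + 0 = 15

15


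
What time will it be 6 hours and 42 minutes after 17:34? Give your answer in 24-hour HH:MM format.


Start time: 17:34
Adding: 6 hours 42 minutes
Minutes: 34 + 42 = 76
Minute overflow: 76 >= 60, so carry 1 hour, minutes = 16
Hours: 17 + 6 + 1 = 24
Hour wraparound: 24 mod 24 = 0
Result: 00:16

00:16


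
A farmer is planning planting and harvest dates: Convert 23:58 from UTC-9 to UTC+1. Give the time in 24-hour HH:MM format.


Local time: 23:58 at UTC-9 (offset -9h)
Target zone: UTC+1 (offset 1h)
Difference: 1 - (-9) = 10 hours
Calculation: 23 + (10) = 33
Wraparound: (33) mod 24 = 9
Result: 09:58

09:58


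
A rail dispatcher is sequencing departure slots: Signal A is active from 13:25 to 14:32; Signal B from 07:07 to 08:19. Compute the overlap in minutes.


Interval A: [805, 872] minutes from midnight
Interval B: [427, 499] minutes from midnight
Overlap start = max(805, 427) = 805
Overlap end = min(872, 499) = 499
End <= start, so the intervals do not overlap: 0 minutes

0


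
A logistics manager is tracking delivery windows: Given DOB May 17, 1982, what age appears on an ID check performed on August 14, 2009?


Birth: 1982-05-17
Reference: 2009-08-14
Year difference: 2009 - 1982 = 27
Has birthday (05-17) occurred by 08-14? Yes
Age in full years: 27

27


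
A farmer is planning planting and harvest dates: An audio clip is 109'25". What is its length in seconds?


Minutes: 109
Seconds: 25
Convert minutes to seconds: 109 x 60 = 6540
Add remaining seconds: 6540 + 25 = 6565

6565


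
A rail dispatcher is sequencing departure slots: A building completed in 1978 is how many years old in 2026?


Birth year: 1978
Current year: 2026
Age = current year - birth year
Age = 2026 - 1978 = 48

48


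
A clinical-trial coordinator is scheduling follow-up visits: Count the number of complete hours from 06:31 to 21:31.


Start: 06:31
End: 21:31
Hour difference: 21 - 6 = 15 hours
Minute difference: 31 - 31 = 0 minutes
Total minutes: 900
Complete hours: 900 / 60 = 15 (remainder 0)

15


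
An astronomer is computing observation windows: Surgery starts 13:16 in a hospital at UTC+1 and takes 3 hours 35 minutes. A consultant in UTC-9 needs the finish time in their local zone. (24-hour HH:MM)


Start: 13:16 in UTC+1
Step 1 - add duration:
  minutes: 16 + 35 = 51
  hours: 13 + 3 + 0 = 16
  end in UTC+1: 16:51
Step 2 - convert UTC+1 -> UTC-9:
  offset difference: -9 - (1) = -10 hours
  16 + (-10) = 6 -> mod 24 = 6
Result: 06:51 in UTC-9

06:51


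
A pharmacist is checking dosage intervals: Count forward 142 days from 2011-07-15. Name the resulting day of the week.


Start: 2011-07-15 (Friday)
Step 1 - find target date: add 142 days
  2011-07-15 + 142 days = 2011-12-04
Step 2 - day of week:
  142 mod 7 = 2
  Friday + 2 days -> Sunday
Result: Sunday (2011-12-04)

Sunday


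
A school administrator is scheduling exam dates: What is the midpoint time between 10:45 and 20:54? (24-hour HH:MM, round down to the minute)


Start time: 10:45 = 645 minutes from midnight
End time: 20:54 = 1254 minutes from midnight
Sum: 645 + 1254 = 1899
Midpoint: 1899 / 2 = 949 minutes
Convert: 949 / 60 = 15 hours, 49 minutes
Result: 15:49

15:49


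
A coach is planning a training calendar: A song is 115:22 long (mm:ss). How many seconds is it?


Minutes: 115
Extra seconds: 22
Seconds per minute: 60
Minutes to seconds: 115 x 60 = 6900
Total: 6900 + 22 = 6922

6922


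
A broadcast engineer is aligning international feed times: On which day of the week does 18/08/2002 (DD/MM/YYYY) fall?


Date: 2002-08-18
January 1, 2002 is a Tuesday
Day of year: 230
Offset from Jan 1: 229 days
229 mod 7 = 5
Result: Sunday

Sunday


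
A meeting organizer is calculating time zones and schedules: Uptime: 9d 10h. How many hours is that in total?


Days: 9
Extra hours: 10
Hours per day: 24
Days to hours: 9 x 24 = 216
Total: 216 + 10 = 226

226


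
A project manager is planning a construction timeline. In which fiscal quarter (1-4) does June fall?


Month: June (month 6)
Q1: January-March (months 1-3)
Q2: April-June (months 4-6)
Q3: July-September (months 7-9)
Q4: October-December (months 10-12)
Month 6 falls in Q2

2


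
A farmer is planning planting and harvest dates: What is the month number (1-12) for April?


Calendar month order:
3. March
4. April <--
5. May
April is month number 4

4


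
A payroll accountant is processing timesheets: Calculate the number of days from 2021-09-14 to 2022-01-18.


Start date: 2021-09-14
End date: 2022-01-18
Sep 2021: +17 days
Oct 2021: +31 days
Nov 2021: +30 days
Dec 2021: +31 days
Jan 2022: +17 days
Total: 126 days

126


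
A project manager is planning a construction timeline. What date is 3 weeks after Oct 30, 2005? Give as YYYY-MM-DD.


Start: 2005-10-30
Weeks to add: 3
Convert to days: 3 x 7 = 21 days
Add 21 days to 2005-10-30
Result: 2005-11-20

2005-11-20


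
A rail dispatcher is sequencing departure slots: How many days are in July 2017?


Month: July
Year: 2017
July is a 31-day month
Total: 31 days

31


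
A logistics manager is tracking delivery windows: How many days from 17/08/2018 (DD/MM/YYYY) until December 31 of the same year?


Start: August 17, 2018
End: December 31, 2018
Days left in August: 14
September: 30
October: 31
November: 30
December: 31
Sum of remaining months: 122
Total: 14 + 122 = 136

136


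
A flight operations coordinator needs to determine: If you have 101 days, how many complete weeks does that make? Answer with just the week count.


Total days: 101
Days per week: 7
Division: 101 / 7 = 14 remainder 3
Complete weeks: 14
Remaining days: 3

14


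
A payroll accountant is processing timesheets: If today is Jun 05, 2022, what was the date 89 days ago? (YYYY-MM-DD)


Start: 2022-06-05
Subtracting 89 days
Days already passed in June: 5
After going back through June: 84 more days to subtract
May 2022: 31 days, 53 remaining
April 2022: 30 days, 23 remaining
March 2022 has 31 days, need 23
Result: 2022-03-08

2022-03-08


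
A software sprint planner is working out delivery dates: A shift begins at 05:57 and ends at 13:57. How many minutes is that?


Start time: 05:57 = 357 minutes from midnight
End time: 13:57 = 837 minutes from midnight
Difference: 837 - 357 = 480 minutes
That is 8 hours and 0 minutes

480


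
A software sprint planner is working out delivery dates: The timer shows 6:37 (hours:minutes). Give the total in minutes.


Hours: 6
Minutes: 37
Convert hours to minutes: 6 x 60 = 360
Add remaining minutes: 360 + 37 = 397

397


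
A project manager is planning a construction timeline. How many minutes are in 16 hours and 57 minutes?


Hours: 16
Extra minutes: 57
Minutes per hour: 60
Hours to minutes: 16 x 60 = 960
Total: 960 + 57 = 1017

1017


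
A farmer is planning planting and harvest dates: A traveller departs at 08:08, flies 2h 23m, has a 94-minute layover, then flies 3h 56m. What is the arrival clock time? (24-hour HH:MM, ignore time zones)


Depart: 08:08
Leg 1: +143 min -> 10:31
Layover: +94 min -> 12:05
Leg 2: +236 min -> 16:01
Total travel: 473 minutes = 7h 53m
Arrival: 16:01

16:01


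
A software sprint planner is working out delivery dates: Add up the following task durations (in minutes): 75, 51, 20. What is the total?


Durations: 75, 51, 20
Running sum: 75
+ 51 = 126
+ 20 = 146
Total duration: 146 minutes
That is 2 hours and 26 minutes

146


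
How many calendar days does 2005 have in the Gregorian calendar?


Year: 2005
Check leap year rules:
Divisible by 4? No
2005 is not a leap year
Days: 365

365


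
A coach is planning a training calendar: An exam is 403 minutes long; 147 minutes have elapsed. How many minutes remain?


Total budget: 403 minutes
Time used: 147 minutes
Remaining: 403 - 147 = 256 minutes
Percent used: 36.5%
Percent remaining: 63.5%

256


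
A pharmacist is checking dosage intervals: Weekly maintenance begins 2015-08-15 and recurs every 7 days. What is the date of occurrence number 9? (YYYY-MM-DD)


First occurrence: 2015-08-15 (occurrence 1)
Each occurrence is 7 days after the previous.
Occurrence 9 is 8 weeks after the first.
8 weeks = 56 days
2015-08-15 + 56 days = 2015-10-10

2015-10-10


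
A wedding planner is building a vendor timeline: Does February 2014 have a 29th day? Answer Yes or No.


Year: 2014
Divisible by 4? 2014 / 4 = 503.5 -> No
Not divisible by 4, so NOT a leap year

No


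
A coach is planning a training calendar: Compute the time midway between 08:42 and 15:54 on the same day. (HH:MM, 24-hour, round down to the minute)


Start time: 08:42 = 522 minutes from midnight
End time: 15:54 = 954 minutes from midnight
Sum: 522 + 954 = 1476
Midpoint: 1476 / 2 = 738 minutes
Convert: 738 / 60 = 12 hours, 18 minutes
Result: 12:18

12:18


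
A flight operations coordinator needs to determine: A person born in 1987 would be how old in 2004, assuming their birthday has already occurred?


Birth year: 1987
Current year: 2004
Age = current year - birth year
Age = 2004 - 1987 = 17

17


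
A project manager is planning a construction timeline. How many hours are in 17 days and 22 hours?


Days: 17
Extra hours: 22
Hours per day: 24
Days to hours: 17 x 24 = 408
Total: 408 + 22 = 430

430


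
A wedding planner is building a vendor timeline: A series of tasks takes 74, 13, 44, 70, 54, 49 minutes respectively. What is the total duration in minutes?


Durations: 74, 13, 44, 70, 54, 49
Running sum: 74
+ 13 = 87
+ 44 = 131
+ 70 = 201
+ 54 = 255
+ 49 = 304
Total duration: 304 minutes
That is 5 hours and 4 minutes

304


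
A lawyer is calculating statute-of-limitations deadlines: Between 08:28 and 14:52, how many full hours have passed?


Start: 08:28
End: 14:52
Hour difference: 14 - 8 = 6 hours
Minute difference: 52 - 28 = 24 minutes
Total minutes: 384
Complete hours: 384 / 60 = 6 (remainder 24)

6


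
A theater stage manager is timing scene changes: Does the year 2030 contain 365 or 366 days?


Year: 2030
Check leap year rules:
Divisible by 4? No
2030 is not a leap year
Days: 365

365


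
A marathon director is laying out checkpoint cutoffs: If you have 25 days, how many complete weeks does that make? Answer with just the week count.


Total days: 25
Days per week: 7
Division: 25 / 7 = 3 remainder 4
Complete weeks: 3
Remaining days: 4

3


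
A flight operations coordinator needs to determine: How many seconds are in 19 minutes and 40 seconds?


Minutes: 19
Seconds: 40
Convert minutes to seconds: 19 x 60 = 1140
Add remaining seconds: 1140 + 40 = 1180

1180


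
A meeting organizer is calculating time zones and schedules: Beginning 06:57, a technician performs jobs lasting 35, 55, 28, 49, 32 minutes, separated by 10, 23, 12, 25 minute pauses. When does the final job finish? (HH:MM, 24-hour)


Start: 06:57 = 417 min from midnight
  after task 1 (35 min): 07:32
  after break (10 min): 07:42
  after task 2 (55 min): 08:37
  after break (23 min): 09:00
  after task 3 (28 min): 09:28
  after break (12 min): 09:40
  after task 4 (49 min): 10:29
  after break (25 min): 10:54
  after task 5 (32 min): 11:26
Total elapsed: 269 minutes
End time: 11:26

11:26


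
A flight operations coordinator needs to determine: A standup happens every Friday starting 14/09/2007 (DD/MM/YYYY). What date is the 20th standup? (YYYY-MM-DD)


First occurrence: 2007-09-14 (occurrence 1)
Each occurrence is 7 days after the previous.
Occurrence 20 is 19 weeks after the first.
19 weeks = 133 days
2007-09-14 + 133 days = 2008-01-25

2008-01-25


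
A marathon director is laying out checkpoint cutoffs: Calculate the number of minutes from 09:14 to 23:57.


Start time: 09:14 = 554 minutes from midnight
End time: 23:57 = 1437 minutes from midnight
Difference: 1437 - 554 = 883 minutes
That is 14 hours and 43 minutes

883


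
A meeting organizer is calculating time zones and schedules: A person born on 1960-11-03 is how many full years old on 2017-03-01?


Birth: 1960-11-03
Reference: 2017-03-01
Year difference: 2017 - 1960 = 57
Has birthday (11-03) occurred by 03-01? No
Birthday not yet reached this year -> subtract 1
Age in full years: 56

56


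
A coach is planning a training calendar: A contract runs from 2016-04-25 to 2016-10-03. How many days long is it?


Start date: 2016-04-25
End date: 2016-10-03
Apr 2016: +6 days
May 2016: +31 days
Jun 2016: +30 days
... (4 more months)
Total: 161 days

161


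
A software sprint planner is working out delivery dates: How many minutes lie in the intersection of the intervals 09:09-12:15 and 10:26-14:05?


Interval A: [549, 735] minutes from midnight
Interval B: [626, 845] minutes from midnight
Overlap start = max(549, 626) = 626
Overlap end = min(735, 845) = 735
Overlap = 735 - 626 = 109 minutes

109


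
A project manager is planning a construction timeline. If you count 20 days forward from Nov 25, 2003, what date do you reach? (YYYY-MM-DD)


Start: 2003-11-25
Adding 20 days
Days remaining in November: 5
After November: 15 days still to add
December 2003 has 31 days, need 15
Result: 2003-12-15

2003-12-15


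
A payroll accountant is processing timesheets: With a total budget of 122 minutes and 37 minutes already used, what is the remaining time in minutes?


Total budget: 122 minutes
Time used: 37 minutes
Remaining: 122 - 37 = 85 minutes
Percent used: 30.3%
Percent remaining: 69.7%

85


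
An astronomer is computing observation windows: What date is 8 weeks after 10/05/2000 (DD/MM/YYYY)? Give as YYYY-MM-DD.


Start: 2000-05-10
Weeks to add: 8
Convert to days: 8 x 7 = 56 days
Add 56 days to 2000-05-10
Result: 2000-07-05

2000-07-05


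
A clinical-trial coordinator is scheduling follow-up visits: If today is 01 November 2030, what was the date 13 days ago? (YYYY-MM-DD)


Start: 2030-11-01
Subtracting 13 days
Days already passed in November: 1
After going back through November: 12 more days to subtract
October 2030 has 31 days, need 12
Result: 2030-10-19

2030-10-19


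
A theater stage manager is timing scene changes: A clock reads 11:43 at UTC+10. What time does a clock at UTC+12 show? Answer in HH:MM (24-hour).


Local time: 11:43 at UTC+10 (offset 10h)
Target zone: UTC+12 (offset 12h)
Difference: 12 - (10) = 2 hours
Calculation: 11 + (2) = 13
Result: 13:43

13:43


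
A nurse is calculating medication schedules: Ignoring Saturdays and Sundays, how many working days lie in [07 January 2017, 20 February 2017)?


Start: 2017-01-07 (Saturday)
End (exclusive): 2017-02-20 (Monday)
Total calendar days: 44
Full weeks: 44 // 7 = 6 -> 30 weekdays
Remaining 2 days starting on Saturday:
  Sat(-), Sun(-) -> 0 weekdays
Total business days: 30 + 0 = 30

30


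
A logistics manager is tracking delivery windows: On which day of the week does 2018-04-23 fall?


Date: 2018-04-23
January 1, 2018 is a Monday
Day of year: 113
Offset from Jan 1: 112 days
112 mod 7 = 0
Result: Monday

Monday


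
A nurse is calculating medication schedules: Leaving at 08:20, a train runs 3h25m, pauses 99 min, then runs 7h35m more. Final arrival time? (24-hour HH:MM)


Depart: 08:20
Leg 1: +205 min -> 11:45
Layover: +99 min -> 13:24
Leg 2: +455 min -> 20:59
Total travel: 759 minutes = 12h 39m
Arrival: 20:59

20:59


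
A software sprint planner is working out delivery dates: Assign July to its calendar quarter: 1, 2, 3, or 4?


Month: July (month 7)
Q1: January-March (months 1-3)
Q2: April-June (months 4-6)
Q3: July-September (months 7-9)
Q4: October-December (months 10-12)
Month 7 falls in Q3

3


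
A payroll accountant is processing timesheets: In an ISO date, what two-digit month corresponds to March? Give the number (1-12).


Calendar month order:
2. February
3. March <--
4. April
March is month number 3

3


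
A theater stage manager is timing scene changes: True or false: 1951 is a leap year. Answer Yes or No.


Year: 1951
Divisible by 4? 1951 / 4 = 487.75 -> No
Not divisible by 4, so NOT a leap year

No


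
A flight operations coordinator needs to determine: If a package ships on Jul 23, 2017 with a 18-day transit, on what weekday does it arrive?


Start: 2017-07-23 (Sunday)
Step 1 - find target date: add 18 days
  2017-07-23 + 18 days = 2017-08-10
Step 2 - day of week:
  18 mod 7 = 4
  Sunday + 4 days -> Thursday
Result: Thursday (2017-08-10)

Thursday


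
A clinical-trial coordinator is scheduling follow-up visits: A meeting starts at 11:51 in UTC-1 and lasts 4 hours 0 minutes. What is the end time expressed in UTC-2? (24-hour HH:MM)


Start: 11:51 in UTC-1
Step 1 - add duration:
  minutes: 51 + 0 = 51
  hours: 11 + 4 + 0 = 15
  end in UTC-1: 15:51
Step 2 - convert UTC-1 -> UTC-2:
  offset difference: -2 - (-1) = -1 hours
  15 + (-1) = 14 -> mod 24 = 14
Result: 14:51 in UTC-2

14:51


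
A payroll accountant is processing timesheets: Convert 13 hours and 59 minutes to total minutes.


Hours: 13
Extra minutes: 59
Minutes per hour: 60
Hours to minutes: 13 x 60 = 780
Total: 780 + 59 = 839

839


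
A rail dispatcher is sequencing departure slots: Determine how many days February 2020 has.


Month: February
Year: 2020
2020 is a leap year
February has 29 days
Total: 29 days

29


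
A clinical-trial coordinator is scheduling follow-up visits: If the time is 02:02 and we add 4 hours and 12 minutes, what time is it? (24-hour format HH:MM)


Start time: 02:02
Adding: 4 hours 12 minutes
Minutes: 2 + 12 = 14
Hours: 2 + 4 + 0 = 6
Result: 06:14

06:14


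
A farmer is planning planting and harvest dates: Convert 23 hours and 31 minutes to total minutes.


Hours: 23
Minutes: 31
Convert hours to minutes: 23 x 60 = 1380
Add remaining minutes: 1380 + 31 = 1411

1411


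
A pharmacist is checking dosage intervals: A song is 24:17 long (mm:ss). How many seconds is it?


Minutes: 24
Extra seconds: 17
Seconds per minute: 60
Minutes to seconds: 24 x 60 = 1440
Total: 1440 + 17 = 1457

1457


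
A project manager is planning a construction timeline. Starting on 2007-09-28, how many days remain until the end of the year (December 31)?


Start: September 28, 2007
End: December 31, 2007
Days left in September: 2
October: 31
November: 30
December: 31
Sum of remaining months: 92
Total: 2 + 92 = 94

94


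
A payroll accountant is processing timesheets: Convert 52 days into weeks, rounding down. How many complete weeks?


Total days: 52
Days per week: 7
Division: 52 / 7 = 7 remainder 3
Complete weeks: 7
Remaining days: 3

7


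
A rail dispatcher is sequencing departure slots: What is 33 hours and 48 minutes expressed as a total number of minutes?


Hours: 33
Minutes: 48
Convert hours to minutes: 33 x 60 = 1980
Add remaining minutes: 1980 + 48 = 2028

2028


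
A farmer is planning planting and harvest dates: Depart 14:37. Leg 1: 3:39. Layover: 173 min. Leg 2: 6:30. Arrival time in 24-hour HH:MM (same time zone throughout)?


Depart: 14:37
Leg 1: +219 min -> 18:16
Layover: +173 min -> 21:09
Leg 2: +390 min -> 03:39
Total travel: 782 minutes = 13h 2m
Arrival: 03:39

03:39


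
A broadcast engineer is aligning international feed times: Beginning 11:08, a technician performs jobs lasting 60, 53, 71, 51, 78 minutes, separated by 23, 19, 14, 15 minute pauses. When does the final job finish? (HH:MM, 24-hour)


Start: 11:08 = 668 min from midnight
  after task 1 (60 min): 12:08
  after break (23 min): 12:31
  after task 2 (53 min): 13:24
  after break (19 min): 13:43
  after task 3 (71 min): 14:54
  after break (14 min): 15:08
  after task 4 (51 min): 15:59
  after break (15 min): 16:14
  after task 5 (78 min): 17:32
Total elapsed: 384 minutes
End time: 17:32

17:32


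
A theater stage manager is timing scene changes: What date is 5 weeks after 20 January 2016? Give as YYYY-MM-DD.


Start: 2016-01-20
Weeks to add: 5
Convert to days: 5 x 7 = 35 days
Add 35 days to 2016-01-20
Result: 2016-02-24

2016-02-24


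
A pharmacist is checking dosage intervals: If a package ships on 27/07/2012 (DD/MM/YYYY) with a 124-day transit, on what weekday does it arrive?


Start: 2012-07-27 (Friday)
Step 1 - find target date: add 124 days
  2012-07-27 + 124 days = 2012-11-28
Step 2 - day of week:
  124 mod 7 = 5
  Friday + 5 days -> Wednesday
Result: Wednesday (2012-11-28)

Wednesday


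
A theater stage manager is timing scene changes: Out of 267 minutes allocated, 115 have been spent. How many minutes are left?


Total budget: 267 minutes
Time used: 115 minutes
Remaining: 267 - 115 = 152 minutes
Percent used: 43.1%
Percent remaining: 56.9%

152


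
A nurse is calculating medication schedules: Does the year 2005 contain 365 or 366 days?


Year: 2005
Check leap year rules:
Divisible by 4? No
2005 is not a leap year
Days: 365

365


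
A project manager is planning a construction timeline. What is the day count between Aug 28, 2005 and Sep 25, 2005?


Start date: 2005-08-28
End date: 2005-09-25
Aug 2005: +4 days
Sep 2005: +24 days
Total: 28 days

28


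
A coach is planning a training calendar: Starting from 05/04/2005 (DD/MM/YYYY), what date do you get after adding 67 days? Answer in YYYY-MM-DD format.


Start: 2005-04-05
Adding 67 days
Days remaining in April: 25
After April: 42 days still to add
May 2005: 31 days, 11 remaining
June 2005 has 30 days, need 11
Result: 2005-06-11

2005-06-11


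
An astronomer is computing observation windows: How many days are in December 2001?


Month: December
Year: 2001
December is a 31-day month
Total: 31 days

31
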